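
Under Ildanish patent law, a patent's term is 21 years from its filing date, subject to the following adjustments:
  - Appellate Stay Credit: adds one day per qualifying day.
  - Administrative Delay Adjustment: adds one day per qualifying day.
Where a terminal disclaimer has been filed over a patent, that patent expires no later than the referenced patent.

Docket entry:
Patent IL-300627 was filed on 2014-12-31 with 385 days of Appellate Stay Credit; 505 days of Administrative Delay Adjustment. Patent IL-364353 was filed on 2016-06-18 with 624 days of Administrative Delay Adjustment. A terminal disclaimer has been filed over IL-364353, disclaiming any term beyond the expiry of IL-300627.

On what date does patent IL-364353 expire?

Natural term of IL-364353:
  Base: filing + 21 years → 18 June 2037.
  Administrative Delay Adjustment: +624 days → 4 March 2039.
Expiry of referenced patent IL-300627:
  Base: filing + 21 years → 31 December 2035.
  Appellate Stay Credit: +385 days → 19 January 2037.
  Administrative Delay Adjustment: +505 days → 8 June 2038.
Terminal disclaimer: IL-364353 expires on the earlier of 4 March 2039 and 8 June 2038.

June 8, 2038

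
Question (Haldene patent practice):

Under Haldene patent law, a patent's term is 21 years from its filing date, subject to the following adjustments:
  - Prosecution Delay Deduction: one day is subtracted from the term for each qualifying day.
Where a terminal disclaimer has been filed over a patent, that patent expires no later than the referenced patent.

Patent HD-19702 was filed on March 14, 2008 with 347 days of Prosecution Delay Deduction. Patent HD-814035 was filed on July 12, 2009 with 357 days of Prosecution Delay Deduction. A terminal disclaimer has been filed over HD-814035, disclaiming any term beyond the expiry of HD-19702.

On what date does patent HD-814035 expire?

April 1, 2028

Natural term of HD-814035:
  Base: filing + 21 years → 12 July 2030.
  Prosecution Delay Deduction: −357 days → 20 July 2029.
Expiry of referenced patent HD-19702:
  Base: filing + 21 years → 14 March 2029.
  Prosecution Delay Deduction: −347 days → 1 April 2028.
Terminal disclaimer: HD-814035 expires on the earlier of 20 July 2029 and 1 April 2028.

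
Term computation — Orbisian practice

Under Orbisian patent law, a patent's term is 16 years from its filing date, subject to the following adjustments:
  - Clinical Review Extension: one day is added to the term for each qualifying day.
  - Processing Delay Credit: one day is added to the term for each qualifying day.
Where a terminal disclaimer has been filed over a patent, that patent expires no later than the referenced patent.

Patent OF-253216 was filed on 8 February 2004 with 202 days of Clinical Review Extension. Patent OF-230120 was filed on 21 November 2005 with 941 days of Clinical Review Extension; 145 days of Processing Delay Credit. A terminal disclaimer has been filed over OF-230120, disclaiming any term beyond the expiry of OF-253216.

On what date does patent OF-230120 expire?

August 28, 2020

Natural term of OF-230120:
  Base: filing + 16 years → 21 November 2021.
  Clinical Review Extension: +941 days → 19 June 2024.
  Processing Delay Credit: +145 days → 11 November 2024.
Expiry of referenced patent OF-253216:
  Base: filing + 16 years → 8 February 2020.
  Clinical Review Extension: +202 days → 28 August 2020.
Terminal disclaimer: OF-230120 expires on the earlier of 11 November 2024 and 28 August 2020.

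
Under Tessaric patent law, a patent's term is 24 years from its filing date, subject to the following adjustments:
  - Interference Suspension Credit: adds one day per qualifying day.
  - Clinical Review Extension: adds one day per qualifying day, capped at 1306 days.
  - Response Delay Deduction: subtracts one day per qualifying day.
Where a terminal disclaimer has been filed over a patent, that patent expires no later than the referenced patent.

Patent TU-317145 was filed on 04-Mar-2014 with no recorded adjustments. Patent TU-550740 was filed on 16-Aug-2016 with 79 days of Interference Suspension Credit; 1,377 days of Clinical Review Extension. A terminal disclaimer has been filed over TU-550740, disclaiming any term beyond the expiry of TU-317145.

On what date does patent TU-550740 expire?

2038-03-04

Natural term of TU-550740:
  Base: filing + 24 years → 16 August 2040.
  Interference Suspension Credit: +79 days → 3 November 2040.
  Clinical Review Extension: 1377 days claimed exceeds the 1306-day cap, so +1306 days → 1 June 2044.
Expiry of referenced patent TU-317145:
  Base: filing + 24 years → 4 March 2038.
Terminal disclaimer: TU-550740 expires on the earlier of 1 June 2044 and 4 March 2038.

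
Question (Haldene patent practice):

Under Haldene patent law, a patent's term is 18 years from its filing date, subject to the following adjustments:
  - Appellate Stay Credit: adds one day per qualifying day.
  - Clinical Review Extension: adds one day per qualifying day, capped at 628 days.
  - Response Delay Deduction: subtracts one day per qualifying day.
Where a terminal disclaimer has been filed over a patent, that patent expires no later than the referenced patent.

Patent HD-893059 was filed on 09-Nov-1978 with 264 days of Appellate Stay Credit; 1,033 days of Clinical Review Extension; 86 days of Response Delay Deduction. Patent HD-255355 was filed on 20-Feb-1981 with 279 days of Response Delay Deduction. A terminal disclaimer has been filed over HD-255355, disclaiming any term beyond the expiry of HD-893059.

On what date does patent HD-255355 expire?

Natural term of HD-255355:
  Base: filing + 18 years → 20 February 1999.
  Response Delay Deduction: −279 days → 17 May 1998.
Expiry of referenced patent HD-893059:
  Base: filing + 18 years → 9 November 1996.
  Appellate Stay Credit: +264 days → 31 July 1997.
  Clinical Review Extension: 1033 days claimed exceeds the 628-day cap, so +628 days → 20 April 1999.
  Response Delay Deduction: −86 days → 24 January 1999.
Terminal disclaimer: HD-255355 expires on the earlier of 17 May 1998 and 24 January 1999.

1998-05-17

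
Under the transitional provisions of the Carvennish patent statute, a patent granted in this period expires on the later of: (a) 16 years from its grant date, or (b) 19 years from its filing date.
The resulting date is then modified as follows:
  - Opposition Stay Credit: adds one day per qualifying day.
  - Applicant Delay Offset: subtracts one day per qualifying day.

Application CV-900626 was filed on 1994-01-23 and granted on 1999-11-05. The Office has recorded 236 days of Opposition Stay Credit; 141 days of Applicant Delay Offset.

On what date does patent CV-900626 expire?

2016-02-08

(a) grant + 16 years → 5 November 2015.
(b) filing + 19 years → 23 January 2013.
Later of the two: 5 November 2015.
Opposition Stay Credit: +236 days → 28 June 2016.
Applicant Delay Offset: −141 days → 8 February 2016.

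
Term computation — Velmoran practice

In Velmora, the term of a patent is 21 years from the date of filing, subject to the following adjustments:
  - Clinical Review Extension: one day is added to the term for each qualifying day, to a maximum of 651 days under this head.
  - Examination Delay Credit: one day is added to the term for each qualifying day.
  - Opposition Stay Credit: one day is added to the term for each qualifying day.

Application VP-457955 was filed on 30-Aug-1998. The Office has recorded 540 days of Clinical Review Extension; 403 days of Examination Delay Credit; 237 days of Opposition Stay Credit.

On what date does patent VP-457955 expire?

2022-11-22

Base term: filing date + 21 years → 30 August 2019.
Clinical Review Extension: 540 days (within the 651-day cap) → +540 days → 20 February 2021.
Examination Delay Credit: +403 days → 30 March 2022.
Opposition Stay Credit: +237 days → 22 November 2022.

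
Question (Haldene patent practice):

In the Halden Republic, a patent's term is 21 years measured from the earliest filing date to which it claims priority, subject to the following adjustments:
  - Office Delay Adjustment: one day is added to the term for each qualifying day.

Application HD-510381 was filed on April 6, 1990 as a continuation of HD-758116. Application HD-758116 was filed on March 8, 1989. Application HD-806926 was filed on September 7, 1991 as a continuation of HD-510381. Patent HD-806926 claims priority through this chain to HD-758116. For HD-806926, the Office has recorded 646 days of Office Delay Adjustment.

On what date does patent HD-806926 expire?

Earliest priority filing: 8 March 1989.
Base term: 8 March 1989 + 21 years → 8 March 2010.
Office Delay Adjustment: +646 days → 14 December 2011.

December 14, 2011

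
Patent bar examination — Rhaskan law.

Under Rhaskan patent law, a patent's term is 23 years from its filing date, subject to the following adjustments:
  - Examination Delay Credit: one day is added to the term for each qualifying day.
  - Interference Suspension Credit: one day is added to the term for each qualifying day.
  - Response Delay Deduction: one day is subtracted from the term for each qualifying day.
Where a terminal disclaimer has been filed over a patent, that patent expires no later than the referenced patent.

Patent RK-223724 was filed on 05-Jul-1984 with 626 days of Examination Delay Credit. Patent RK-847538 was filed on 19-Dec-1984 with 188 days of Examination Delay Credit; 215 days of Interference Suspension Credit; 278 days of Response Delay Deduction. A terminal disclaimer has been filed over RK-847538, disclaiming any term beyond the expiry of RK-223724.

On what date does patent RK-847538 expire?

Natural term of RK-847538:
  Base: filing + 23 years → 19 December 2007.
  Examination Delay Credit: +188 days → 24 June 2008.
  Interference Suspension Credit: +215 days → 25 January 2009.
  Response Delay Deduction: −278 days → 22 April 2008.
Expiry of referenced patent RK-223724:
  Base: filing + 23 years → 5 July 2007.
  Examination Delay Credit: +626 days → 22 March 2009.
Terminal disclaimer: RK-847538 expires on the earlier of 22 April 2008 and 22 March 2009.

2008-04-22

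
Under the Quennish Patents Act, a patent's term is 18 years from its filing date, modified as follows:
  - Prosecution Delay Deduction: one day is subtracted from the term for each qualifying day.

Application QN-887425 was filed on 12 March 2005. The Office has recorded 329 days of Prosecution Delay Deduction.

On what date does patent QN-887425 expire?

2022-04-17

Base term: filing date + 18 years → 12 March 2023.
Prosecution Delay Deduction: −329 days → 17 April 2022.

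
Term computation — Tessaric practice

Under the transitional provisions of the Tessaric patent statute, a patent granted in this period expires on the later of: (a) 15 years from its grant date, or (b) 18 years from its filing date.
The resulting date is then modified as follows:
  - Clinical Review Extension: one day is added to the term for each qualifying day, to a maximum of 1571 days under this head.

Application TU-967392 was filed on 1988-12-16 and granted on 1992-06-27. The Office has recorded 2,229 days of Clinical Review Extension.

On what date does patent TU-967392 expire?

(a) grant + 15 years → 27 June 2007.
(b) filing + 18 years → 16 December 2006.
Later of the two: 27 June 2007.
Clinical Review Extension: 2229 days claimed exceeds the 1571-day cap, so +1571 days → 15 October 2011.

2011-10-15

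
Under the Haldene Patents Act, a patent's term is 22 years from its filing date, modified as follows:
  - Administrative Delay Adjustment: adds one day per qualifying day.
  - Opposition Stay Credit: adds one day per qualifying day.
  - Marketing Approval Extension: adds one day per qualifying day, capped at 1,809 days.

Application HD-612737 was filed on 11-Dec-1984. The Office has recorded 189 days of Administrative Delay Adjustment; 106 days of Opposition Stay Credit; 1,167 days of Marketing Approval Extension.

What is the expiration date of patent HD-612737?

December 12, 2010

Base term: filing date + 22 years → 11 December 2006.
Administrative Delay Adjustment: +189 days → 18 June 2007.
Opposition Stay Credit: +106 days → 2 October 2007.
Marketing Approval Extension: 1167 days (within the 1809-day cap) → +1167 days → 12 December 2010.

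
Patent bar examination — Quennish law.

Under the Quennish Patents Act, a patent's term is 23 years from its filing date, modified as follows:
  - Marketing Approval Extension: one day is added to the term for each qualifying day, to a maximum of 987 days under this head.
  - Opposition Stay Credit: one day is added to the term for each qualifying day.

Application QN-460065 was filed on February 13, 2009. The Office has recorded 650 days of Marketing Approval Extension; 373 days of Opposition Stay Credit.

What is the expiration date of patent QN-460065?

2034-12-02

Base term: filing date + 23 years → 13 February 2032.
Marketing Approval Extension: 650 days (within the 987-day cap) → +650 days → 24 November 2033.
Opposition Stay Credit: +373 days → 2 December 2034.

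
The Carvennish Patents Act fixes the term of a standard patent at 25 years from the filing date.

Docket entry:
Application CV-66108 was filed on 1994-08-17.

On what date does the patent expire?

August 17, 2019

Filing date + 25 years → 17 August 2019.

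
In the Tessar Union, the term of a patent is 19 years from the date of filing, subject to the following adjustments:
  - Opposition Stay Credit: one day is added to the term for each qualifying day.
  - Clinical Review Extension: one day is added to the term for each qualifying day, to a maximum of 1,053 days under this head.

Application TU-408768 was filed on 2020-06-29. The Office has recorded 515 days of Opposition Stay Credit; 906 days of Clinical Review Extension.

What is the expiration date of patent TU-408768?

May 20, 2043

Base term: filing date + 19 years → 29 June 2039.
Opposition Stay Credit: +515 days → 25 November 2040.
Clinical Review Extension: 906 days (within the 1053-day cap) → +906 days → 20 May 2043.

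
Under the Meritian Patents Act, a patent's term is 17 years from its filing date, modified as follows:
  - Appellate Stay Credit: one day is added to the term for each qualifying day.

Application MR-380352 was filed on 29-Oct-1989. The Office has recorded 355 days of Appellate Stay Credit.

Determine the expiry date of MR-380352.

Base term: filing date + 17 years → 29 October 2006.
Appellate Stay Credit: +355 days → 19 October 2007.

2007-10-19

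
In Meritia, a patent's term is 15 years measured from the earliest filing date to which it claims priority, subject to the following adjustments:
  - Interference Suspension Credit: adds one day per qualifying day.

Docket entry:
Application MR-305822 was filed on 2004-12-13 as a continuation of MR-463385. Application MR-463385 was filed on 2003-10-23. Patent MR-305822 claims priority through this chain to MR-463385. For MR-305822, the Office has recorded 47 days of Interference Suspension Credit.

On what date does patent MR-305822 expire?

Earliest priority filing: 23 October 2003.
Base term: 23 October 2003 + 15 years → 23 October 2018.
Interference Suspension Credit: +47 days → 9 December 2018.

December 9, 2018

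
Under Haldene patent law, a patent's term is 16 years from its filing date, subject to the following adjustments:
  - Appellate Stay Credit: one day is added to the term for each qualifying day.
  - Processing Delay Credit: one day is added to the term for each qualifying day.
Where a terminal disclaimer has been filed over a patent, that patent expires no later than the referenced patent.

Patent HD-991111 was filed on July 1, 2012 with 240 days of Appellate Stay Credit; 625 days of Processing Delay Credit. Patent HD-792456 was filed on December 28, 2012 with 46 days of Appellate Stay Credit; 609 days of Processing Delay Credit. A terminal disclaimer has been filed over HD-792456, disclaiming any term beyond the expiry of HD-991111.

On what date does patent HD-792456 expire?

Natural term of HD-792456:
  Base: filing + 16 years → 28 December 2028.
  Appellate Stay Credit: +46 days → 12 February 2029.
  Processing Delay Credit: +609 days → 14 October 2030.
Expiry of referenced patent HD-991111:
  Base: filing + 16 years → 1 July 2028.
  Appellate Stay Credit: +240 days → 26 February 2029.
  Processing Delay Credit: +625 days → 13 November 2030.
Terminal disclaimer: HD-792456 expires on the earlier of 14 October 2030 and 13 November 2030.

2030-10-14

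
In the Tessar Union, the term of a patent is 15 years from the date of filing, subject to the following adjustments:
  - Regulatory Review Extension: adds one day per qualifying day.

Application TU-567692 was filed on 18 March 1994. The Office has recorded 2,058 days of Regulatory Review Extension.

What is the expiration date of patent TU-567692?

Base term: filing date + 15 years → 18 March 2009.
Regulatory Review Extension: +2058 days → 5 November 2014.

November 5, 2014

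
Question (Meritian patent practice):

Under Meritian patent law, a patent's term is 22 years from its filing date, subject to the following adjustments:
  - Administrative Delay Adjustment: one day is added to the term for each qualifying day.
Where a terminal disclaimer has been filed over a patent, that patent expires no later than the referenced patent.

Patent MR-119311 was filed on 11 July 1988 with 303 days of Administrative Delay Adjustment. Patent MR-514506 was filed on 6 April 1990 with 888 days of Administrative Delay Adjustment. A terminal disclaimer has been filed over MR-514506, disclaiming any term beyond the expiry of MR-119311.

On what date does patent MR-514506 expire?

Natural term of MR-514506:
  Base: filing + 22 years → 6 April 2012.
  Administrative Delay Adjustment: +888 days → 11 September 2014.
Expiry of referenced patent MR-119311:
  Base: filing + 22 years → 11 July 2010.
  Administrative Delay Adjustment: +303 days → 10 May 2011.
Terminal disclaimer: MR-514506 expires on the earlier of 11 September 2014 and 10 May 2011.

2011-05-10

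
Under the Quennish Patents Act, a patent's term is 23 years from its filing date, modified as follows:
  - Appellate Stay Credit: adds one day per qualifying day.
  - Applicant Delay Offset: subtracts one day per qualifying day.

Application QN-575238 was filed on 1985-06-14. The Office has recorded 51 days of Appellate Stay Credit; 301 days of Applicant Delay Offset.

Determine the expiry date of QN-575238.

October 8, 2007

Base term: filing date + 23 years → 14 June 2008.
Appellate Stay Credit: +51 days → 4 August 2008.
Applicant Delay Offset: −301 days → 8 October 2007.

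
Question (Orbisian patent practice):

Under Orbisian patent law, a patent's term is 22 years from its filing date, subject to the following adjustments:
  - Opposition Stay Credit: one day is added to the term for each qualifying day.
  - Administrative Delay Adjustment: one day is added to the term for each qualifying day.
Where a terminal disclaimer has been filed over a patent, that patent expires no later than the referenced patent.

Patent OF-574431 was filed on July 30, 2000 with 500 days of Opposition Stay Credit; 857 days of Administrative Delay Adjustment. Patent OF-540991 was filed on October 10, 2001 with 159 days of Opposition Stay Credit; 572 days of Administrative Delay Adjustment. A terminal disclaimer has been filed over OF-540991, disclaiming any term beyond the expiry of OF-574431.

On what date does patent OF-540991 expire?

Natural term of OF-540991:
  Base: filing + 22 years → 10 October 2023.
  Opposition Stay Credit: +159 days → 17 March 2024.
  Administrative Delay Adjustment: +572 days → 10 October 2025.
Expiry of referenced patent OF-574431:
  Base: filing + 22 years → 30 July 2022.
  Opposition Stay Credit: +500 days → 12 December 2023.
  Administrative Delay Adjustment: +857 days → 17 April 2026.
Terminal disclaimer: OF-540991 expires on the earlier of 10 October 2025 and 17 April 2026.

2025-10-10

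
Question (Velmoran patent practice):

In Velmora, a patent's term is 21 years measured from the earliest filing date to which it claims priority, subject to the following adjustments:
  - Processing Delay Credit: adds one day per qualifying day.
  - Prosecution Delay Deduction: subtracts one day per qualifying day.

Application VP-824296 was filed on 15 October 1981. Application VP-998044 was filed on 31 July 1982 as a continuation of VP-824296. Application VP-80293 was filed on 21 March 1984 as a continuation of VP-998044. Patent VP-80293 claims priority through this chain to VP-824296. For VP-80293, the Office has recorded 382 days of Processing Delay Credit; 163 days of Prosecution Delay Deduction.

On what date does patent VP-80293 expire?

Earliest priority filing: 15 October 1981.
Base term: 15 October 1981 + 21 years → 15 October 2002.
Processing Delay Credit: +382 days → 1 November 2003.
Prosecution Delay Deduction: −163 days → 22 May 2003.

May 22, 2003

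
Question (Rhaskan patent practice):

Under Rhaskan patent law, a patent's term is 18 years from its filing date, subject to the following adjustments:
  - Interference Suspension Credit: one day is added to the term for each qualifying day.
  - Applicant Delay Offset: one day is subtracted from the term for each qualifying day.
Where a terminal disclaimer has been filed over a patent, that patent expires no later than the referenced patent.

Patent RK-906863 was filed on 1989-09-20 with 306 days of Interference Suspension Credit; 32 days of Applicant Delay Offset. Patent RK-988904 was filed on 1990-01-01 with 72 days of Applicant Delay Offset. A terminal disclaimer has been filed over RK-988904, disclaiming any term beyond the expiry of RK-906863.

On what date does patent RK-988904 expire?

Natural term of RK-988904:
  Base: filing + 18 years → 1 January 2008.
  Applicant Delay Offset: −72 days → 21 October 2007.
Expiry of referenced patent RK-906863:
  Base: filing + 18 years → 20 September 2007.
  Interference Suspension Credit: +306 days → 22 July 2008.
  Applicant Delay Offset: −32 days → 20 June 2008.
Terminal disclaimer: RK-988904 expires on the earlier of 21 October 2007 and 20 June 2008.

October 21, 2007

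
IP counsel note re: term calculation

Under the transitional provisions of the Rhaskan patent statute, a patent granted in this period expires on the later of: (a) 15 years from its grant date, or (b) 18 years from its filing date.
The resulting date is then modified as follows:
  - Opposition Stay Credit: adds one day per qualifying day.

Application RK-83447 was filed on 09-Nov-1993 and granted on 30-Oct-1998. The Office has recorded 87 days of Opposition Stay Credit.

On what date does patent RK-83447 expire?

(a) grant + 15 years → 30 October 2013.
(b) filing + 18 years → 9 November 2011.
Later of the two: 30 October 2013.
Opposition Stay Credit: +87 days → 25 January 2014.

January 25, 2014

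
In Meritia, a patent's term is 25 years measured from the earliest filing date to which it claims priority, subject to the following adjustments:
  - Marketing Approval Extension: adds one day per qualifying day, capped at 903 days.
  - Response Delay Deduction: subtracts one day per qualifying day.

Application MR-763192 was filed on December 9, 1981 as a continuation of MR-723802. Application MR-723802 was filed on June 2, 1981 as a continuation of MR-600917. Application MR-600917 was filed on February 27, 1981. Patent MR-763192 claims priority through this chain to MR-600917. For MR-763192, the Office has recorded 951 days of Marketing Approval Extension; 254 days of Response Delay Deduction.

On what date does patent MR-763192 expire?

Earliest priority filing: 27 February 1981.
Base term: 27 February 1981 + 25 years → 27 February 2006.
Marketing Approval Extension: 951 days claimed exceeds the 903-day cap, so +903 days → 18 August 2008.
Response Delay Deduction: −254 days → 8 December 2007.

December 8, 2007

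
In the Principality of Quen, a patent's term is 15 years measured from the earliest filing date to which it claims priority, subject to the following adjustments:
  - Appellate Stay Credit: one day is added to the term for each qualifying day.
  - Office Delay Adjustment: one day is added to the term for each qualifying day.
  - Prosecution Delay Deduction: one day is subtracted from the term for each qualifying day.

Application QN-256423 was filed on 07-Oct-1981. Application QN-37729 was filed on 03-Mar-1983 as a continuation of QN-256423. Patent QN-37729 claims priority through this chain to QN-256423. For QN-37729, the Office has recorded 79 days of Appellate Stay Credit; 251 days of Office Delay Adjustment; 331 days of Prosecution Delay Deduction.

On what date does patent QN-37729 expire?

1996-10-06

Earliest priority filing: 7 October 1981.
Base term: 7 October 1981 + 15 years → 7 October 1996.
Appellate Stay Credit: +79 days → 25 December 1996.
Office Delay Adjustment: +251 days → 2 September 1997.
Prosecution Delay Deduction: −331 days → 6 October 1996.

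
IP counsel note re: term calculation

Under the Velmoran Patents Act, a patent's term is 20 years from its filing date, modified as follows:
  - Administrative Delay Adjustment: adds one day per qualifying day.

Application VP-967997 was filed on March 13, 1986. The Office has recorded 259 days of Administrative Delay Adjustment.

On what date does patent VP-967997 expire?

Base term: filing date + 20 years → 13 March 2006.
Administrative Delay Adjustment: +259 days → 27 November 2006.

November 27, 2006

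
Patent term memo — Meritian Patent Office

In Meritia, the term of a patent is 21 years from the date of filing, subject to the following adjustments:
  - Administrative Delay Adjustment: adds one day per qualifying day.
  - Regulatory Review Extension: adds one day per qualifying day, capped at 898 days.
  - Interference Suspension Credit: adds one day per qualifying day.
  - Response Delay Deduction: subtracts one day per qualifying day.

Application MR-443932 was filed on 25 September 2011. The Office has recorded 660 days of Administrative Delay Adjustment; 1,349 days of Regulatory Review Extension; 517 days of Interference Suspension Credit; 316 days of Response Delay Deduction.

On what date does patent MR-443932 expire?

July 20, 2037

Base term: filing date + 21 years → 25 September 2032.
Administrative Delay Adjustment: +660 days → 17 July 2034.
Regulatory Review Extension: 1349 days claimed exceeds the 898-day cap, so +898 days → 31 December 2036.
Interference Suspension Credit: +517 days → 1 June 2038.
Response Delay Deduction: −316 days → 20 July 2037.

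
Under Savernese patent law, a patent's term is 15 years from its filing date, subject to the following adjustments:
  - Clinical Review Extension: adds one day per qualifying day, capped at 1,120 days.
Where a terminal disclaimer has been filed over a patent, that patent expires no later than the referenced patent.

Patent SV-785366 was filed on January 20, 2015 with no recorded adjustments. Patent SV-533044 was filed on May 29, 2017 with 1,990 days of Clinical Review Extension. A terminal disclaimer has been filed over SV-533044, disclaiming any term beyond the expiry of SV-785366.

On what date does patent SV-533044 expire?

Natural term of SV-533044:
  Base: filing + 15 years → 29 May 2032.
  Clinical Review Extension: 1990 days claimed exceeds the 1120-day cap, so +1120 days → 23 June 2035.
Expiry of referenced patent SV-785366:
  Base: filing + 15 years → 20 January 2030.
Terminal disclaimer: SV-533044 expires on the earlier of 23 June 2035 and 20 January 2030.

2030-01-20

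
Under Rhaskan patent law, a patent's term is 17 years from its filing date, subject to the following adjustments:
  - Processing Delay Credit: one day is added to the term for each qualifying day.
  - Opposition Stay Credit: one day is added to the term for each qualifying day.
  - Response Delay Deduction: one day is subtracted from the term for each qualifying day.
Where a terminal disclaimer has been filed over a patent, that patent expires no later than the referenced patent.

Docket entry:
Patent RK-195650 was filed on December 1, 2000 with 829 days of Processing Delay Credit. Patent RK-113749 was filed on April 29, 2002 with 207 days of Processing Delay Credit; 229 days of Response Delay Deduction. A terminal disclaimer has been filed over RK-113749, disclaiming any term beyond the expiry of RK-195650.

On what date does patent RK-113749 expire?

Natural term of RK-113749:
  Base: filing + 17 years → 29 April 2019.
  Processing Delay Credit: +207 days → 22 November 2019.
  Response Delay Deduction: −229 days → 7 April 2019.
Expiry of referenced patent RK-195650:
  Base: filing + 17 years → 1 December 2017.
  Processing Delay Credit: +829 days → 9 March 2020.
Terminal disclaimer: RK-113749 expires on the earlier of 7 April 2019 and 9 March 2020.

April 7, 2019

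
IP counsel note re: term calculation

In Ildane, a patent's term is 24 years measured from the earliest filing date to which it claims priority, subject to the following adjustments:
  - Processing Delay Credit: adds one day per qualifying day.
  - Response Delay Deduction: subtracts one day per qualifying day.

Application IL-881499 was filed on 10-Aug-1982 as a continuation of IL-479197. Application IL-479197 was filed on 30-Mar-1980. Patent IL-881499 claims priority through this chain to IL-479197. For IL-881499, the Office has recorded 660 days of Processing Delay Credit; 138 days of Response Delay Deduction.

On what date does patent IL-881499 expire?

September 3, 2005

Earliest priority filing: 30 March 1980.
Base term: 30 March 1980 + 24 years → 30 March 2004.
Processing Delay Credit: +660 days → 19 January 2006.
Response Delay Deduction: −138 days → 3 September 2005.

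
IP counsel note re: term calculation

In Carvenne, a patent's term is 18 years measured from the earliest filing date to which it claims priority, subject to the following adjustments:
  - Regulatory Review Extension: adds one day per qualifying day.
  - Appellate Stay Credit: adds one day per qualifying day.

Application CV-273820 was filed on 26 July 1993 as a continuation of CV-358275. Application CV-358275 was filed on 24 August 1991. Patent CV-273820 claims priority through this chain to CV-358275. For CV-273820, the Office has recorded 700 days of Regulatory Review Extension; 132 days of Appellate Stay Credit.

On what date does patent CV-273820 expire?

Earliest priority filing: 24 August 1991.
Base term: 24 August 1991 + 18 years → 24 August 2009.
Regulatory Review Extension: +700 days → 25 July 2011.
Appellate Stay Credit: +132 days → 4 December 2011.

December 4, 2011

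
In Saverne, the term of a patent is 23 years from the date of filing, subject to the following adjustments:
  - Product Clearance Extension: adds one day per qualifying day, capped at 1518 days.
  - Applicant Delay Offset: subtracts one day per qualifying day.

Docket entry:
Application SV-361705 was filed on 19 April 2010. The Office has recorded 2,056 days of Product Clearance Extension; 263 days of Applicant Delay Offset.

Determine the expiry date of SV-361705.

September 25, 2036

Base term: filing date + 23 years → 19 April 2033.
Product Clearance Extension: 2056 days claimed exceeds the 1518-day cap, so +1518 days → 15 June 2037.
Applicant Delay Offset: −263 days → 25 September 2036.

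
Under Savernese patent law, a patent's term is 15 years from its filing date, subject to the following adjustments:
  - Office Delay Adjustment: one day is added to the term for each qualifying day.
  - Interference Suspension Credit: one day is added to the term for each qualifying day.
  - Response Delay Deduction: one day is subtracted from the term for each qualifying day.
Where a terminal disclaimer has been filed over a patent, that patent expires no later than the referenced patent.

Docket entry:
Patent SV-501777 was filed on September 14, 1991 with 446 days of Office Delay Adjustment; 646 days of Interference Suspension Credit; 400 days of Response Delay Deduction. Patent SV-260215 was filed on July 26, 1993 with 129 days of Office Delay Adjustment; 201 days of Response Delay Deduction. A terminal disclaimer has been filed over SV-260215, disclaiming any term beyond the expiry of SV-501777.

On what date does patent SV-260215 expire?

Natural term of SV-260215:
  Base: filing + 15 years → 26 July 2008.
  Office Delay Adjustment: +129 days → 2 December 2008.
  Response Delay Deduction: −201 days → 15 May 2008.
Expiry of referenced patent SV-501777:
  Base: filing + 15 years → 14 September 2006.
  Office Delay Adjustment: +446 days → 4 December 2007.
  Interference Suspension Credit: +646 days → 10 September 2009.
  Response Delay Deduction: −400 days → 6 August 2008.
Terminal disclaimer: SV-260215 expires on the earlier of 15 May 2008 and 6 August 2008.

2008-05-15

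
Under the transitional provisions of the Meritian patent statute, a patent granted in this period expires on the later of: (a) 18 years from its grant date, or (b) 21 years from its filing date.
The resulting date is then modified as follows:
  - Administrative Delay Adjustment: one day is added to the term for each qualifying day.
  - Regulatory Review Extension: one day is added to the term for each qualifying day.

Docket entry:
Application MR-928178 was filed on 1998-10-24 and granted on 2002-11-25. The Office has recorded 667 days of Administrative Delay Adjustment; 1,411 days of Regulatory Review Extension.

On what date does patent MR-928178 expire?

2026-08-04

(a) grant + 18 years → 25 November 2020.
(b) filing + 21 years → 24 October 2019.
Later of the two: 25 November 2020.
Administrative Delay Adjustment: +667 days → 23 September 2022.
Regulatory Review Extension: +1411 days → 4 August 2026.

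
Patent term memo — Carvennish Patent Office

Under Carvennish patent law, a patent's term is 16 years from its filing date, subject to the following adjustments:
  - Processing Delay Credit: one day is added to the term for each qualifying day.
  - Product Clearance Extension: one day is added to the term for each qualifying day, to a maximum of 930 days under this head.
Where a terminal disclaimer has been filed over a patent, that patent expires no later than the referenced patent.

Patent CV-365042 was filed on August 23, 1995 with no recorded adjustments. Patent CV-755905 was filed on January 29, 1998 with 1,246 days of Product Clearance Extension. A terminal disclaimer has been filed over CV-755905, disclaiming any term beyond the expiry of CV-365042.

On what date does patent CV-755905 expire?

Natural term of CV-755905:
  Base: filing + 16 years → 29 January 2014.
  Product Clearance Extension: 1246 days claimed exceeds the 930-day cap, so +930 days → 16 August 2016.
Expiry of referenced patent CV-365042:
  Base: filing + 16 years → 23 August 2011.
Terminal disclaimer: CV-755905 expires on the earlier of 16 August 2016 and 23 August 2011.

August 23, 2011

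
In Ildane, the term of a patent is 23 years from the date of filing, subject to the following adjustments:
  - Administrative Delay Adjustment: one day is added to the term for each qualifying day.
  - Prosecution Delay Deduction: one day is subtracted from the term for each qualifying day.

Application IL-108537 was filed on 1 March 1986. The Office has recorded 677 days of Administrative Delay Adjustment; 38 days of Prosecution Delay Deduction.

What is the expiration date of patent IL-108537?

November 30, 2010

Base term: filing date + 23 years → 1 March 2009.
Administrative Delay Adjustment: +677 days → 7 January 2011.
Prosecution Delay Deduction: −38 days → 30 November 2010.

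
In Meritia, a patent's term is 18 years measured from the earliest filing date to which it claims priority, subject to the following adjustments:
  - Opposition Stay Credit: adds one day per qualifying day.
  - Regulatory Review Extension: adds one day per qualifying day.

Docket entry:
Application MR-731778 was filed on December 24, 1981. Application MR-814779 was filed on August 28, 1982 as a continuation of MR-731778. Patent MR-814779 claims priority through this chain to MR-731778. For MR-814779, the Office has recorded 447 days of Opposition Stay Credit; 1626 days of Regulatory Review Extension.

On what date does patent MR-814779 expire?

Earliest priority filing: 24 December 1981.
Base term: 24 December 1981 + 18 years → 24 December 1999.
Opposition Stay Credit: +447 days → 15 March 2001.
Regulatory Review Extension: +1626 days → 27 August 2005.

2005-08-27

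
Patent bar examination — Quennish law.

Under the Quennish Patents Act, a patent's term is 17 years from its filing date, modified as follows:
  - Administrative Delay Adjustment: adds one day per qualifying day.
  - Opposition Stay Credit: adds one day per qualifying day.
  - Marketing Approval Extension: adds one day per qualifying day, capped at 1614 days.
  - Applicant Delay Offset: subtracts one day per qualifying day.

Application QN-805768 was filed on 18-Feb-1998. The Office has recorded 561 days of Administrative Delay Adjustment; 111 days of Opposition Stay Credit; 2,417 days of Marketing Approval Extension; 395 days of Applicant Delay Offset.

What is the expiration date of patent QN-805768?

April 23, 2020

Base term: filing date + 17 years → 18 February 2015.
Administrative Delay Adjustment: +561 days → 1 September 2016.
Opposition Stay Credit: +111 days → 21 December 2016.
Marketing Approval Extension: 2417 days claimed exceeds the 1614-day cap, so +1614 days → 23 May 2021.
Applicant Delay Offset: −395 days → 23 April 2020.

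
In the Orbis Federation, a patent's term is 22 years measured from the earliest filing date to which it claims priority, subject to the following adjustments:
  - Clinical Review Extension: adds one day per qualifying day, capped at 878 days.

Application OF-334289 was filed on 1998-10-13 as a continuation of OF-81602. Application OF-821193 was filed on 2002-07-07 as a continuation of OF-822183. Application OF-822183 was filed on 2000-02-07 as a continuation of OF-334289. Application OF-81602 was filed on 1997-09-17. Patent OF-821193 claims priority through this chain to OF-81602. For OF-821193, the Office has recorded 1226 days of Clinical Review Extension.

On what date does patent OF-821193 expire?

February 11, 2022

Earliest priority filing: 17 September 1997.
Base term: 17 September 1997 + 22 years → 17 September 2019.
Clinical Review Extension: 1226 days claimed exceeds the 878-day cap, so +878 days → 11 February 2022.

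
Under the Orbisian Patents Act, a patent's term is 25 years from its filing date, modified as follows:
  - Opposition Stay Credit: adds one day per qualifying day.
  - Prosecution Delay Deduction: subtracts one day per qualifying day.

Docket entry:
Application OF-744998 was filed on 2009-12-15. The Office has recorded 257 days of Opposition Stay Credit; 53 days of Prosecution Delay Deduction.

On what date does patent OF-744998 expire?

2035-07-07

Base term: filing date + 25 years → 15 December 2034.
Opposition Stay Credit: +257 days → 29 August 2035.
Prosecution Delay Deduction: −53 days → 7 July 2035.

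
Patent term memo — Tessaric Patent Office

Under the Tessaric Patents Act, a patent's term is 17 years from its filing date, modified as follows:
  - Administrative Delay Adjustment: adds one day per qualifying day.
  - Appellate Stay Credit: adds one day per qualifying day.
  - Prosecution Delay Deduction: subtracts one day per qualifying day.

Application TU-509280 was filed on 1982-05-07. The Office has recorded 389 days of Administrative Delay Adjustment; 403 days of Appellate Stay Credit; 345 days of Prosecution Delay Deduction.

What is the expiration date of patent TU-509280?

July 27, 2000

Base term: filing date + 17 years → 7 May 1999.
Administrative Delay Adjustment: +389 days → 30 May 2000.
Appellate Stay Credit: +403 days → 7 July 2001.
Prosecution Delay Deduction: −345 days → 27 July 2000.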